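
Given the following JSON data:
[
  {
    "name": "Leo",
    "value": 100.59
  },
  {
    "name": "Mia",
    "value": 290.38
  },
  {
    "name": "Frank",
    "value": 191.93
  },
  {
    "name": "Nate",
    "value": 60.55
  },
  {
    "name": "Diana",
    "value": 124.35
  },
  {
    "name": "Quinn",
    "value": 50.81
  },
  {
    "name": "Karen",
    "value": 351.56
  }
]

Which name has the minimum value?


Comparing values:
  Leo: 100.59
  Mia: 290.38
  Frank: 191.93
  Nate: 60.55
  Diana: 124.35
  Quinn: 50.81
  Karen: 351.56
Minimum: Quinn (50.81)

ANSWER: Quinn


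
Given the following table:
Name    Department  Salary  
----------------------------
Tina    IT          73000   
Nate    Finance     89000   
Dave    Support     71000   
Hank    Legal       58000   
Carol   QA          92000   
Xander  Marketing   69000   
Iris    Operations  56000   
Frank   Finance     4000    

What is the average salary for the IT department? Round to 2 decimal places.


IT department members:
  Tina: 73000
Sum = 73000
Count = 1
Average = 73000 / 1 = 73000.00

ANSWER: 73000.00


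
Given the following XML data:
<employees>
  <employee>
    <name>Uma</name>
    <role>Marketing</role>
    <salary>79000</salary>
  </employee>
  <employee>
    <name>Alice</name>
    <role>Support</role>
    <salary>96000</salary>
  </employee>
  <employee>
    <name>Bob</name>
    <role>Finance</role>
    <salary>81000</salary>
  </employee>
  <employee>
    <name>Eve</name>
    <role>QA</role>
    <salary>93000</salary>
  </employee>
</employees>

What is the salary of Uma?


Searching for <employee> with <name>Uma</name>
Found at position 1
<salary>79000</salary>

ANSWER: 79000


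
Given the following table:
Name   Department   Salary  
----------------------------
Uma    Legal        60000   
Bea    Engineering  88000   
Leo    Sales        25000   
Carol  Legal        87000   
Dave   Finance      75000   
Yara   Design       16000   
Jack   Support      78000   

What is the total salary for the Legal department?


Legal department members:
  Uma: 60000
  Carol: 87000
Total = 60000 + 87000 = 147000

ANSWER: 147000


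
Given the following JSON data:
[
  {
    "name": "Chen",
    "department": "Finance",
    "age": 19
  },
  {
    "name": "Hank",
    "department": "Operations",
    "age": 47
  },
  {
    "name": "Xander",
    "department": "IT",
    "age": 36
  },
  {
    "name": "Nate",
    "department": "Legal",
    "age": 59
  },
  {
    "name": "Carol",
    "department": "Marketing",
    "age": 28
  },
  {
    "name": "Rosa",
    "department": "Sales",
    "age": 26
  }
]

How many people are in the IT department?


Scanning records for department = IT
  Record 2: Xander
Count: 1

ANSWER: 1


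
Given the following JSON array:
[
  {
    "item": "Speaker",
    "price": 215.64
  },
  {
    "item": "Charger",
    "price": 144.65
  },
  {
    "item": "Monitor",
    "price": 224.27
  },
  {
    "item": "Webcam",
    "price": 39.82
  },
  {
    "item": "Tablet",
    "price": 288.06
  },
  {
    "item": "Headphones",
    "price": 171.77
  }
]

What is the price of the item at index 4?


Array index 4 -> Tablet
price = 288.06

ANSWER: 288.06


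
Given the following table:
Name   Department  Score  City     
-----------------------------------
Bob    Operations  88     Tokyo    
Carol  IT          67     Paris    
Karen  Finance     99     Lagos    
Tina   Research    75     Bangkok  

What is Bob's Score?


Row 1: Bob
Score = 88

ANSWER: 88


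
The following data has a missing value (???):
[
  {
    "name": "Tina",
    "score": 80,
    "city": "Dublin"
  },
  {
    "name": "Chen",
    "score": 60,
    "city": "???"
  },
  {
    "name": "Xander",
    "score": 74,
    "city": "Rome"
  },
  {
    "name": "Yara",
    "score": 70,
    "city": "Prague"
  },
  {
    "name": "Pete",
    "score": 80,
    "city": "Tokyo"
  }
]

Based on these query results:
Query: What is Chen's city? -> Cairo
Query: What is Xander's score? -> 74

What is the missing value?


The missing value is Chen's city
From query: Chen's city = Cairo

ANSWER: Cairo


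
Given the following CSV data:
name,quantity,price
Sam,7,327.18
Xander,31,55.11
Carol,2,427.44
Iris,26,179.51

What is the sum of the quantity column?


Values in 'quantity' column:
  Row 1: 7
  Row 2: 31
  Row 3: 2
  Row 4: 26
Sum = 7 + 31 + 2 + 26 = 66

ANSWER: 66


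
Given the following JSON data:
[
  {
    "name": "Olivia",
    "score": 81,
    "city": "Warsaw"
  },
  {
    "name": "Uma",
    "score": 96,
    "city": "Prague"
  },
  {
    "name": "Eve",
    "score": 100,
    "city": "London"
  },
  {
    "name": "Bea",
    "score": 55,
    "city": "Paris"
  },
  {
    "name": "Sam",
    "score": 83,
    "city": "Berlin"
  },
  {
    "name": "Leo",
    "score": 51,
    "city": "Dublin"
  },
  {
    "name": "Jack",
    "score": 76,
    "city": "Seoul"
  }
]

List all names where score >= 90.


Filtering records where score >= 90:
  Olivia (score=81) -> no
  Uma (score=96) -> YES
  Eve (score=100) -> YES
  Bea (score=55) -> no
  Sam (score=83) -> no
  Leo (score=51) -> no
  Jack (score=76) -> no


ANSWER: Uma, Eve


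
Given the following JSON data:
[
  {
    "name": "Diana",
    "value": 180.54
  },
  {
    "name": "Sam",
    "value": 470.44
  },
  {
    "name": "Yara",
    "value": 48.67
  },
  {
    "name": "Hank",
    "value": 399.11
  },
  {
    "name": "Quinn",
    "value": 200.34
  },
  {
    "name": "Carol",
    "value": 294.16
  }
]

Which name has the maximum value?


Comparing values:
  Diana: 180.54
  Sam: 470.44
  Yara: 48.67
  Hank: 399.11
  Quinn: 200.34
  Carol: 294.16
Maximum: Sam (470.44)

ANSWER: Sam


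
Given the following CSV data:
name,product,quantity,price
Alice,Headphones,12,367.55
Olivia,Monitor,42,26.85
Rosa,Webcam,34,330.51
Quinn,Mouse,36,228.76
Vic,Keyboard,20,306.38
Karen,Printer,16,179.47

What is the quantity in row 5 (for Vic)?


Row 5: Vic
Column 'quantity' = 20

ANSWER: 20


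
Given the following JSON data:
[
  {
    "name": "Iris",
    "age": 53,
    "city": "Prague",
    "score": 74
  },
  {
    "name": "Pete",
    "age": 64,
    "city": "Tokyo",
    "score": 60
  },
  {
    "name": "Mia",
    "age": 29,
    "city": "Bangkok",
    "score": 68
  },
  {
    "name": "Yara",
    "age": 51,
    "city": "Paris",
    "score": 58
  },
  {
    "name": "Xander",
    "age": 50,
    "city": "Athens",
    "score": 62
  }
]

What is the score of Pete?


Looking up record where name = Pete
Record index: 1
Field 'score' = 60

ANSWER: 60


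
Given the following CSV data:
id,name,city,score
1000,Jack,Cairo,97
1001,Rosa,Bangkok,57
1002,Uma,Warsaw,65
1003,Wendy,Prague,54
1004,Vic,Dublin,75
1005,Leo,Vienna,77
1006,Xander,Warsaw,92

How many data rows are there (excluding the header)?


Counting rows (excluding header):
Header: id,name,city,score
Data rows: 7

ANSWER: 7


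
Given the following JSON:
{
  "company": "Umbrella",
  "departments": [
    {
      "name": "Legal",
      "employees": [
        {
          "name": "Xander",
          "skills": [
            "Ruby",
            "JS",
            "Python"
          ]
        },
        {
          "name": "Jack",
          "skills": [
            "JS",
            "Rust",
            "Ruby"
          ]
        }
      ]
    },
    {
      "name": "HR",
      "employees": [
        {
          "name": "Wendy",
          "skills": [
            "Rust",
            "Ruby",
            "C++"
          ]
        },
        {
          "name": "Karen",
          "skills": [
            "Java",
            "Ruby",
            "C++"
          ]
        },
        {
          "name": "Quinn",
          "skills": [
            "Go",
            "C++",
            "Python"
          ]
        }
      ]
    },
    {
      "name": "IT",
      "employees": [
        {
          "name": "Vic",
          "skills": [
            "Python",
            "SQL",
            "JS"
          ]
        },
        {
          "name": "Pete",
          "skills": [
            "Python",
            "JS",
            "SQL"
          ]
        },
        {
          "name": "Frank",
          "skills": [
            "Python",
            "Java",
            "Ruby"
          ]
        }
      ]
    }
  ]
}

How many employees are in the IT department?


Path: departments[2].employees
Count: 3

ANSWER: 3


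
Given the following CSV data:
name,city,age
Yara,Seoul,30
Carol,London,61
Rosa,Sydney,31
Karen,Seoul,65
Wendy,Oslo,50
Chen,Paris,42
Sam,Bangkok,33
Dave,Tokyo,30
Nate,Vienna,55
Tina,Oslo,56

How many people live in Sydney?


Scanning city column for 'Sydney':
  Row 3: Rosa -> MATCH
Total matches: 1

ANSWER: 1


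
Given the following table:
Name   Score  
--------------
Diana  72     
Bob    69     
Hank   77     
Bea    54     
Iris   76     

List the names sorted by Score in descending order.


Sorting by Score (descending):
  Hank: 77
  Iris: 76
  Diana: 72
  Bob: 69
  Bea: 54


ANSWER: Hank, Iris, Diana, Bob, Bea


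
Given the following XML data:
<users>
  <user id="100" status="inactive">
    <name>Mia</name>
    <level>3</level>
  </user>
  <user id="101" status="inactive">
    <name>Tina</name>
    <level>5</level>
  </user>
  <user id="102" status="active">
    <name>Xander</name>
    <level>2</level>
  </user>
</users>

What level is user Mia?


Finding user: Mia
<level>3</level>

ANSWER: 3


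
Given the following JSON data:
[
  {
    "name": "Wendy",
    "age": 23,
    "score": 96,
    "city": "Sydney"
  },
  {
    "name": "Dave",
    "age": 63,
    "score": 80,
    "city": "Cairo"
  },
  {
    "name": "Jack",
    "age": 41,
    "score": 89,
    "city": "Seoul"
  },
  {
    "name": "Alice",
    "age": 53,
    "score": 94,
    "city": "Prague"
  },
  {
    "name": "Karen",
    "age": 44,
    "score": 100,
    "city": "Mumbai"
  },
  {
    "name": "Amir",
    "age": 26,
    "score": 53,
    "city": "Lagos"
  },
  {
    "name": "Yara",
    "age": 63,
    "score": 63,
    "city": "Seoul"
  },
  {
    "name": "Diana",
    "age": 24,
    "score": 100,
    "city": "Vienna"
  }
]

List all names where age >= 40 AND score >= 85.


Checking both conditions:
  Wendy (age=23, score=96) -> no
  Dave (age=63, score=80) -> no
  Jack (age=41, score=89) -> YES
  Alice (age=53, score=94) -> YES
  Karen (age=44, score=100) -> YES
  Amir (age=26, score=53) -> no
  Yara (age=63, score=63) -> no
  Diana (age=24, score=100) -> no


ANSWER: Jack, Alice, Karen


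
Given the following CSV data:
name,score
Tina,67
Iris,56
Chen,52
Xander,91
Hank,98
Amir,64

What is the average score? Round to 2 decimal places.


Scores: 67, 56, 52, 91, 98, 64
Sum = 428
Count = 6
Average = 428 / 6 = 71.33

ANSWER: 71.33


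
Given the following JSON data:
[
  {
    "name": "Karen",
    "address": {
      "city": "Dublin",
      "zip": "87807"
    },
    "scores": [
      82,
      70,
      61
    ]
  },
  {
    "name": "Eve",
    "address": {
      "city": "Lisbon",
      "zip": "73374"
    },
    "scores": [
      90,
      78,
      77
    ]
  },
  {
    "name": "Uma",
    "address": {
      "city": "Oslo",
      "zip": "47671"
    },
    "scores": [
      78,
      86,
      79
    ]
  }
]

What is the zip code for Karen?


Path: records[0].address.zip
Value: 87807

ANSWER: 87807


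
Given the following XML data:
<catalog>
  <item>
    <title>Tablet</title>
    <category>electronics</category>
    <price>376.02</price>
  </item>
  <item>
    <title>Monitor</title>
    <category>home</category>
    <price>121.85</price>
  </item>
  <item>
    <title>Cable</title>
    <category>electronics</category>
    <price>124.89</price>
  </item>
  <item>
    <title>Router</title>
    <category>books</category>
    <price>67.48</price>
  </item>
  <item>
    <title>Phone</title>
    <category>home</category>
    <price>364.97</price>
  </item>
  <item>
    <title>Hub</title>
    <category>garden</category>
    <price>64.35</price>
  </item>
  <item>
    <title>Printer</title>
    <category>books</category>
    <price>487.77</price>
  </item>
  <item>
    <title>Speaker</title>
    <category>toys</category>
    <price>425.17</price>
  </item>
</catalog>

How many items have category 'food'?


Scanning <item> elements for <category>food</category>:
Count: 0

ANSWER: 0


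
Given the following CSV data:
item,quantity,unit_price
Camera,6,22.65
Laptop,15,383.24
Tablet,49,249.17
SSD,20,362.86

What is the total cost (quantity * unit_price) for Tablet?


Row: Tablet
quantity = 49
unit_price = 249.17
total = 49 * 249.17 = 12209.33

ANSWER: 12209.33


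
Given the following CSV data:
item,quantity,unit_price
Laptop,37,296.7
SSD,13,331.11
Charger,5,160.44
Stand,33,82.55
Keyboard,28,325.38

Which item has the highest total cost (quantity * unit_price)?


Computing row totals:
  Laptop: 10977.9
  SSD: 4304.43
  Charger: 802.2
  Stand: 2724.15
  Keyboard: 9110.64
Maximum: Laptop (10977.9)

ANSWER: Laptop


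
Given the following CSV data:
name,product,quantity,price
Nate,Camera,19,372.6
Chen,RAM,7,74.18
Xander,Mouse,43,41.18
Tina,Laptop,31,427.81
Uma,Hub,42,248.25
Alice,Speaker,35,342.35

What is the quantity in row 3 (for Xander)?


Row 3: Xander
Column 'quantity' = 43

ANSWER: 43


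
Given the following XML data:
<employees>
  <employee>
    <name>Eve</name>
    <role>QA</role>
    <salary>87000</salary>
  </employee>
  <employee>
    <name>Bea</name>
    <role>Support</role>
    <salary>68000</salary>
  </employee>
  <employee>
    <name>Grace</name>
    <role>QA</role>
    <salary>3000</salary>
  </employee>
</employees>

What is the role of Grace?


Searching for <employee> with <name>Grace</name>
Found at position 3
<role>QA</role>

ANSWER: QA


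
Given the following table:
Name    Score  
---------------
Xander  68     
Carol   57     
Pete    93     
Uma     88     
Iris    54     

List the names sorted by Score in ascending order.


Sorting by Score (ascending):
  Iris: 54
  Carol: 57
  Xander: 68
  Uma: 88
  Pete: 93


ANSWER: Iris, Carol, Xander, Uma, Pete


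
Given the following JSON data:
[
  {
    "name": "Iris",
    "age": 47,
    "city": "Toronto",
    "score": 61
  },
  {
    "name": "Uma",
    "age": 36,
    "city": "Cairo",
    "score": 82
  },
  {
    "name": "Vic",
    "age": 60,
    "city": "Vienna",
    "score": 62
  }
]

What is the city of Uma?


Looking up record where name = Uma
Record index: 1
Field 'city' = Cairo

ANSWER: Cairo


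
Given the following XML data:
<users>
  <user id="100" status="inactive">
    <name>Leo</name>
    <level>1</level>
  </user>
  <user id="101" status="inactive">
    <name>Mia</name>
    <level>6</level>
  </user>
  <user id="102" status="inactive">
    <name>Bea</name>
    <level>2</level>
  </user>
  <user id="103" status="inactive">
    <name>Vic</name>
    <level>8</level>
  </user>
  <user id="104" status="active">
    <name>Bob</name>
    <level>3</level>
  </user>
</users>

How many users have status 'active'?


Counting users with status='active':
  Bob (id=104) -> MATCH
Count: 1

ANSWER: 1


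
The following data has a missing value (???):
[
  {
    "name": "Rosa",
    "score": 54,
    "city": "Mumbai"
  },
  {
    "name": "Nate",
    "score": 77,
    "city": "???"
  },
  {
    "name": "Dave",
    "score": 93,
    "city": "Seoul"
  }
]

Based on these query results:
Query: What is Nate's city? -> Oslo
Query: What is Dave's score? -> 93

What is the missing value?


The missing value is Nate's city
From query: Nate's city = Oslo

ANSWER: Oslo


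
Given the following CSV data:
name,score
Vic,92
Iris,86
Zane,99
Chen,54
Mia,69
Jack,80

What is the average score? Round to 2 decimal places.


Scores: 92, 86, 99, 54, 69, 80
Sum = 480
Count = 6
Average = 480 / 6 = 80.00

ANSWER: 80.00


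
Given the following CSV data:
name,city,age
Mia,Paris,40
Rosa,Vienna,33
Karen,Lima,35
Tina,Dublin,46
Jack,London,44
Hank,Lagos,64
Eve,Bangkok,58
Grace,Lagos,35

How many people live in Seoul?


Scanning city column for 'Seoul':
Total matches: 0

ANSWER: 0


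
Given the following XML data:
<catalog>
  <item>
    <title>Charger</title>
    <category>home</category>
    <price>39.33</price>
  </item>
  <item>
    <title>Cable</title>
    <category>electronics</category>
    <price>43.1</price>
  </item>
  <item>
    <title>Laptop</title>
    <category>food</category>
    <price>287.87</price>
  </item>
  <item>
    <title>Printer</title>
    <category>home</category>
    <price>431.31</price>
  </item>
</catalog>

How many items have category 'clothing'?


Scanning <item> elements for <category>clothing</category>:
Count: 0

ANSWER: 0


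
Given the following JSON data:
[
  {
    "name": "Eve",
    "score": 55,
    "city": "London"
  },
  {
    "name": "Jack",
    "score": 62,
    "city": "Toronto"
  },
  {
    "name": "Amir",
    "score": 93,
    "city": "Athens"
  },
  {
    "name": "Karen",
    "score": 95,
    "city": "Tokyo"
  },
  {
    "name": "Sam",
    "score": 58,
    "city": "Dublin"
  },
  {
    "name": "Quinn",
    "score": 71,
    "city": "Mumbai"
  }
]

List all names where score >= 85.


Filtering records where score >= 85:
  Eve (score=55) -> no
  Jack (score=62) -> no
  Amir (score=93) -> YES
  Karen (score=95) -> YES
  Sam (score=58) -> no
  Quinn (score=71) -> no


ANSWER: Amir, Karen


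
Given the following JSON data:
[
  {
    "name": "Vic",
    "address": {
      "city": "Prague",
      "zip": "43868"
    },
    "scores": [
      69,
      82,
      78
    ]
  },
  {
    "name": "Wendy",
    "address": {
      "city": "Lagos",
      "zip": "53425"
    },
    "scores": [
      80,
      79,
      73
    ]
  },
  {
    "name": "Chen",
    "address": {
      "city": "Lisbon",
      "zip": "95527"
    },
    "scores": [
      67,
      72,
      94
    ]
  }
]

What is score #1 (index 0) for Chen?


Path: records[2].scores[0]
Value: 67

ANSWER: 67


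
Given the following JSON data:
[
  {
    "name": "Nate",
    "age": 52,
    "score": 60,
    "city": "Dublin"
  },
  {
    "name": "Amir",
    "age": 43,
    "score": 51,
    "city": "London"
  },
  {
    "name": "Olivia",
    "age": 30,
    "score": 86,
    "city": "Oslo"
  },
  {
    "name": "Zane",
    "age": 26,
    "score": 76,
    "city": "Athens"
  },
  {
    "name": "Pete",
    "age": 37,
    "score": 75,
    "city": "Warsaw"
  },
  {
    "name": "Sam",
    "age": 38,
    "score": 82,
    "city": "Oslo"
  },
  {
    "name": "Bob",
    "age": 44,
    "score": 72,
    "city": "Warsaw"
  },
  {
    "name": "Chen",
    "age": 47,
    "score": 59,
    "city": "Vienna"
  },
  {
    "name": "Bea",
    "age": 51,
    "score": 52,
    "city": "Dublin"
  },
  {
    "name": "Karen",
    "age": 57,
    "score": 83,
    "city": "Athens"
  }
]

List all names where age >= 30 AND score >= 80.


Checking both conditions:
  Nate (age=52, score=60) -> no
  Amir (age=43, score=51) -> no
  Olivia (age=30, score=86) -> YES
  Zane (age=26, score=76) -> no
  Pete (age=37, score=75) -> no
  Sam (age=38, score=82) -> YES
  Bob (age=44, score=72) -> no
  Chen (age=47, score=59) -> no
  Bea (age=51, score=52) -> no
  Karen (age=57, score=83) -> YES


ANSWER: Olivia, Sam, Karen


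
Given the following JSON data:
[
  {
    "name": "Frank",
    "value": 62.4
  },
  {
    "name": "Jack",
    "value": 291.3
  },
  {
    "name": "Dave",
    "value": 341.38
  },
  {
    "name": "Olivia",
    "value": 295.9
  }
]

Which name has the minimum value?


Comparing values:
  Frank: 62.4
  Jack: 291.3
  Dave: 341.38
  Olivia: 295.9
Minimum: Frank (62.4)

ANSWER: Frank


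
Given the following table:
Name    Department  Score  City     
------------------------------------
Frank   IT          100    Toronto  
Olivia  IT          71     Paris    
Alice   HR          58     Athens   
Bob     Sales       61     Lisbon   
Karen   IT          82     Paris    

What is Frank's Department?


Row 1: Frank
Department = IT

ANSWER: IT


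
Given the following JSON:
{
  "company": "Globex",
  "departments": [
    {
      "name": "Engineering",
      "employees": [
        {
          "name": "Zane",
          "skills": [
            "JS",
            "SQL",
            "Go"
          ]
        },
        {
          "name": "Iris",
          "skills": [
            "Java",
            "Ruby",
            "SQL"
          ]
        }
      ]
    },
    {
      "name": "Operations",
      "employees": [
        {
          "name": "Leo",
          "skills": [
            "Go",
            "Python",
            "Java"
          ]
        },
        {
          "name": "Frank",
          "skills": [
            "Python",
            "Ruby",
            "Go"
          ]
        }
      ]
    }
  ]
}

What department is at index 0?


Path: departments[0].name
Value: Engineering

ANSWER: Engineering


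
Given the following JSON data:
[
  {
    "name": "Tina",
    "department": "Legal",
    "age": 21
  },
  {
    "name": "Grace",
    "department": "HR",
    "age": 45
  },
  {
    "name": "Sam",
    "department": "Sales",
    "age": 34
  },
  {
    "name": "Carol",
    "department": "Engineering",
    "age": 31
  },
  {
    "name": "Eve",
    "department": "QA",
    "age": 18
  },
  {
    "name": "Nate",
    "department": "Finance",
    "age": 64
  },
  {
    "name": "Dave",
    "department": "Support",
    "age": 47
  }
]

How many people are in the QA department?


Scanning records for department = QA
  Record 4: Eve
Count: 1

ANSWER: 1


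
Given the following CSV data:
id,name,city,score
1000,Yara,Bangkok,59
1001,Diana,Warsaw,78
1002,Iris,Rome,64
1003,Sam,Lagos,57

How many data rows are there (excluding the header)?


Counting rows (excluding header):
Header: id,name,city,score
Data rows: 4

ANSWER: 4


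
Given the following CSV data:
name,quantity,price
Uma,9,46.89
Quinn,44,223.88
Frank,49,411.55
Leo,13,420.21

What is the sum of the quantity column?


Values in 'quantity' column:
  Row 1: 9
  Row 2: 44
  Row 3: 49
  Row 4: 13
Sum = 9 + 44 + 49 + 13 = 115

ANSWER: 115


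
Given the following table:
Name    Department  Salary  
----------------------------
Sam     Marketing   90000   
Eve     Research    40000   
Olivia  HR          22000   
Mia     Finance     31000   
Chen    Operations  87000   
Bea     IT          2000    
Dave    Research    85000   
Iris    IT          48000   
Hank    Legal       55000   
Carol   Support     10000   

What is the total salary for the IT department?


IT department members:
  Bea: 2000
  Iris: 48000
Total = 2000 + 48000 = 50000

ANSWER: 50000


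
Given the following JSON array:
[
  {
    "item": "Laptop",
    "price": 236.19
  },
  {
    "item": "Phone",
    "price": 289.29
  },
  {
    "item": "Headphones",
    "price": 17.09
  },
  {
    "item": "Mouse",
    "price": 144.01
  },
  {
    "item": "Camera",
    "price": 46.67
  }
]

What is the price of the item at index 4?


Array index 4 -> Camera
price = 46.67

ANSWER: 46.67


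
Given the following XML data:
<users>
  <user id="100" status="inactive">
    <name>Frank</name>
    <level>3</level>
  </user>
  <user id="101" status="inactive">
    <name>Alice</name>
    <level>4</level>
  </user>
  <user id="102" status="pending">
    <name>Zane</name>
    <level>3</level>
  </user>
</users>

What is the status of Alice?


Finding user with name = Alice
user id="101" status="inactive"

ANSWER: inactive


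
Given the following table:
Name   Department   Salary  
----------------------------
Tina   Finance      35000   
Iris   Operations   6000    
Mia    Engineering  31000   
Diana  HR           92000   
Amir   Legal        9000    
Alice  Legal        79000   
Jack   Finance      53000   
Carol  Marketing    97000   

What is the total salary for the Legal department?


Legal department members:
  Amir: 9000
  Alice: 79000
Total = 9000 + 79000 = 88000

ANSWER: 88000


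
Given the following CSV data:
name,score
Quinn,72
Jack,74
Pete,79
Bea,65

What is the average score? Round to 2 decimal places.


Scores: 72, 74, 79, 65
Sum = 290
Count = 4
Average = 290 / 4 = 72.50

ANSWER: 72.50


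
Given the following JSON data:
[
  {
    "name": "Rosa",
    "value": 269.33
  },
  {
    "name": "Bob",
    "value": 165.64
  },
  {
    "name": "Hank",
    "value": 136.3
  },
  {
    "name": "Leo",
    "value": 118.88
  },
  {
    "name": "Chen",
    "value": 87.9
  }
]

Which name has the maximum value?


Comparing values:
  Rosa: 269.33
  Bob: 165.64
  Hank: 136.3
  Leo: 118.88
  Chen: 87.9
Maximum: Rosa (269.33)

ANSWER: Rosa


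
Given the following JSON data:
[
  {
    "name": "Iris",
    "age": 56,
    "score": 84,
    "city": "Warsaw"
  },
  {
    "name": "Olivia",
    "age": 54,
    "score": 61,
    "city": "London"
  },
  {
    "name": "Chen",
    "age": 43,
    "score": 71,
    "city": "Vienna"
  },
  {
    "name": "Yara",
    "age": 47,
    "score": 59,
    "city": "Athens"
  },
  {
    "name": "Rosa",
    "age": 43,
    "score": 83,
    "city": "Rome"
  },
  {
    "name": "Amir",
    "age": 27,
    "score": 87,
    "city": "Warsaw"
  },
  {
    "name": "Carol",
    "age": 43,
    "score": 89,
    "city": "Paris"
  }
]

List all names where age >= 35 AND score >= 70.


Checking both conditions:
  Iris (age=56, score=84) -> YES
  Olivia (age=54, score=61) -> no
  Chen (age=43, score=71) -> YES
  Yara (age=47, score=59) -> no
  Rosa (age=43, score=83) -> YES
  Amir (age=27, score=87) -> no
  Carol (age=43, score=89) -> YES


ANSWER: Iris, Chen, Rosa, Carol


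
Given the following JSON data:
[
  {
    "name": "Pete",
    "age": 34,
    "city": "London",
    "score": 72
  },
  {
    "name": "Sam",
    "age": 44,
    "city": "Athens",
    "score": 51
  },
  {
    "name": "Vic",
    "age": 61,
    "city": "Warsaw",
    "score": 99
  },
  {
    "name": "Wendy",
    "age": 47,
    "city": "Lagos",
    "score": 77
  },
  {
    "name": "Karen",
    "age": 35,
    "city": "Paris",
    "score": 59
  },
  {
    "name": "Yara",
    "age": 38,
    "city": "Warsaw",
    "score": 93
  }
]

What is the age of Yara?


Looking up record where name = Yara
Record index: 5
Field 'age' = 38

ANSWER: 38


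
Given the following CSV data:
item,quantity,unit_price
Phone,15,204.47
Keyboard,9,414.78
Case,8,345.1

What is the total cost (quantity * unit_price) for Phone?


Row: Phone
quantity = 15
unit_price = 204.47
total = 15 * 204.47 = 3067.05

ANSWER: 3067.05


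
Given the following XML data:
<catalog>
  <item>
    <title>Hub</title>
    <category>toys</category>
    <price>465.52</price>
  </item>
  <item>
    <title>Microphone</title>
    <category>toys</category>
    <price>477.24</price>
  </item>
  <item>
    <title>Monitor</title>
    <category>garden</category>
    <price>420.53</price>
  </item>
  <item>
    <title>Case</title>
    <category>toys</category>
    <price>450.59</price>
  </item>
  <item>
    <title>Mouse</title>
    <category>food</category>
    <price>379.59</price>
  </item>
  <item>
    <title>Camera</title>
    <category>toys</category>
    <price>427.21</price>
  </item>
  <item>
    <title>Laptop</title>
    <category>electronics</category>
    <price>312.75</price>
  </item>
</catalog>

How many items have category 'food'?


Scanning <item> elements for <category>food</category>:
  Item 5: Mouse -> MATCH
Count: 1

ANSWER: 1


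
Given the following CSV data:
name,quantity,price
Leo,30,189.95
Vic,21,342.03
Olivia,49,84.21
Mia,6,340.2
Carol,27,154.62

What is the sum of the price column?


Values in 'price' column:
  Row 1: 189.95
  Row 2: 342.03
  Row 3: 84.21
  Row 4: 340.2
  Row 5: 154.62
Sum = 189.95 + 342.03 + 84.21 + 340.2 + 154.62 = 1111.01

ANSWER: 1111.01


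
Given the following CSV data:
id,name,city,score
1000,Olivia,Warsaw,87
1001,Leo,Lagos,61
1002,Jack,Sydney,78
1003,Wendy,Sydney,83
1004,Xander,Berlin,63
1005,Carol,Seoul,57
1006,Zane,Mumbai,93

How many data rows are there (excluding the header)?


Counting rows (excluding header):
Header: id,name,city,score
Data rows: 7

ANSWER: 7


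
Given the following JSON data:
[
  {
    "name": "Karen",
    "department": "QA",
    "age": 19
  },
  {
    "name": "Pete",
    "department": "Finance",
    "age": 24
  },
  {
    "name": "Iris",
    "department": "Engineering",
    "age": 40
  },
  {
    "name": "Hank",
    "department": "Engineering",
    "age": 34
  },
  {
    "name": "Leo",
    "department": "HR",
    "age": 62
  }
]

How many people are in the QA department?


Scanning records for department = QA
  Record 0: Karen
Count: 1

ANSWER: 1


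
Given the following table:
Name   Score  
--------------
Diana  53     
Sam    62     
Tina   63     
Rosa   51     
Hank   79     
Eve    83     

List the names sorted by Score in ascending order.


Sorting by Score (ascending):
  Rosa: 51
  Diana: 53
  Sam: 62
  Tina: 63
  Hank: 79
  Eve: 83


ANSWER: Rosa, Diana, Sam, Tina, Hank, Eve


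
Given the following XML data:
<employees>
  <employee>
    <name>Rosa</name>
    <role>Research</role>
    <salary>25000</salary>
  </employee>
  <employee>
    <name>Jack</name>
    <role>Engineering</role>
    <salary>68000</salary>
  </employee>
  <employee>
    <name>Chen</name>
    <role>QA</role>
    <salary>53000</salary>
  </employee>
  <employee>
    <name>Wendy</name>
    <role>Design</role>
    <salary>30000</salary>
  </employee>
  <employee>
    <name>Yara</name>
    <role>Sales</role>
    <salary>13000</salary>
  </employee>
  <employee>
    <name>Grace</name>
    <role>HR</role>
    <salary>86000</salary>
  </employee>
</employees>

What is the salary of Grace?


Searching for <employee> with <name>Grace</name>
Found at position 6
<salary>86000</salary>

ANSWER: 86000


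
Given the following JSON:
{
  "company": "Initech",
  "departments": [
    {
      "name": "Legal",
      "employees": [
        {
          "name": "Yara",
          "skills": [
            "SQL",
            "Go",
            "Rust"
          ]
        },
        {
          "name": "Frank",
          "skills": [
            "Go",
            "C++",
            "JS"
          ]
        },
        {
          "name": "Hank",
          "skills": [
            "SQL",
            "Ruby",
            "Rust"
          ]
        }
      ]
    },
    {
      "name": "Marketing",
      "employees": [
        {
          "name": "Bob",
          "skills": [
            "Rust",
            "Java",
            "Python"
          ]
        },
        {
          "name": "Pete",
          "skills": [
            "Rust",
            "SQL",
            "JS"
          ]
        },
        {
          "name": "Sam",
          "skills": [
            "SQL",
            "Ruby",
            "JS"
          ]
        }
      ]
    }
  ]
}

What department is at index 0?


Path: departments[0].name
Value: Legal

ANSWER: Legal


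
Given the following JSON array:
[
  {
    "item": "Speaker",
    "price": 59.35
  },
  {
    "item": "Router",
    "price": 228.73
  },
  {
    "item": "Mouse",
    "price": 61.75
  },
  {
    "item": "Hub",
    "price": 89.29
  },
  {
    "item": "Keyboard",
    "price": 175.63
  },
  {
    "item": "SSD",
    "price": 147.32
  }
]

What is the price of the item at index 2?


Array index 2 -> Mouse
price = 61.75

ANSWER: 61.75


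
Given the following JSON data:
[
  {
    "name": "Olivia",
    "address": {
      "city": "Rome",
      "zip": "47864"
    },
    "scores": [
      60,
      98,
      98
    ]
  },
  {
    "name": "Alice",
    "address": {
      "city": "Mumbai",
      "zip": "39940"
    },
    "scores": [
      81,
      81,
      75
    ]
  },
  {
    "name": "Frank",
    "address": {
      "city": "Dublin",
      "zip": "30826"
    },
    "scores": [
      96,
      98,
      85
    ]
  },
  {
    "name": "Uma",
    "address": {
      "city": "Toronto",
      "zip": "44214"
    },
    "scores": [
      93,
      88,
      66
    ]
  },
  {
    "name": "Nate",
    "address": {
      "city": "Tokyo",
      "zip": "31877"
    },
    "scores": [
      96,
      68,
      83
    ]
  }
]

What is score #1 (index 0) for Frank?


Path: records[2].scores[0]
Value: 96

ANSWER: 96


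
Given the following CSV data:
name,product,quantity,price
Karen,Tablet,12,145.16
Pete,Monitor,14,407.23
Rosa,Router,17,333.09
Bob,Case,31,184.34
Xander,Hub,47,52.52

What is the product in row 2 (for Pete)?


Row 2: Pete
Column 'product' = Monitor

ANSWER: Monitor


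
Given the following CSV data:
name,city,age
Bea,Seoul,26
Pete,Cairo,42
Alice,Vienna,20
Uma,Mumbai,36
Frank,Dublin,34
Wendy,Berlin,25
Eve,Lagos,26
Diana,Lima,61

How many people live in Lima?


Scanning city column for 'Lima':
  Row 8: Diana -> MATCH
Total matches: 1

ANSWER: 1


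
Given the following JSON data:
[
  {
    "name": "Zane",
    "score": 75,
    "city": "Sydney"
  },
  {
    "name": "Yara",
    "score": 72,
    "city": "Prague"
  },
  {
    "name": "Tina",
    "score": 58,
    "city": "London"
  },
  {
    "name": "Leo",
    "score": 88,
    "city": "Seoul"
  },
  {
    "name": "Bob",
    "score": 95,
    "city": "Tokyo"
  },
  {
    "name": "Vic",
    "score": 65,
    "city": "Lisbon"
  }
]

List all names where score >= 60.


Filtering records where score >= 60:
  Zane (score=75) -> YES
  Yara (score=72) -> YES
  Tina (score=58) -> no
  Leo (score=88) -> YES
  Bob (score=95) -> YES
  Vic (score=65) -> YES


ANSWER: Zane, Yara, Leo, Bob, Vic


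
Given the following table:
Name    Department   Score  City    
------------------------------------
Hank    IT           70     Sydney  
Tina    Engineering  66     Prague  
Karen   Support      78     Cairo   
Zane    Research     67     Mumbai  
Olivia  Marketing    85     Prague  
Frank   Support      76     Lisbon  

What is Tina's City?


Row 2: Tina
City = Prague

ANSWER: Prague


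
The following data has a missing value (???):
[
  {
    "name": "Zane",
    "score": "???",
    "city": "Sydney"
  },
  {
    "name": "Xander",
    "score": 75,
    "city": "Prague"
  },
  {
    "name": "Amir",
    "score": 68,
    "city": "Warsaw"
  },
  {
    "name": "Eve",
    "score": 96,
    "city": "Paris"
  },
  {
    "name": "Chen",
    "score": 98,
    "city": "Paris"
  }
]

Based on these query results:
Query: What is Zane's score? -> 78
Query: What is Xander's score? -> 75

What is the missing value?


The missing value is Zane's score
From query: Zane's score = 78

ANSWER: 78


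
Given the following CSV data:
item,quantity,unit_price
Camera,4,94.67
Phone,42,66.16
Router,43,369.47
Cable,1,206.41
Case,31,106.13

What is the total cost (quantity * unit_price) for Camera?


Row: Camera
quantity = 4
unit_price = 94.67
total = 4 * 94.67 = 378.68

ANSWER: 378.68


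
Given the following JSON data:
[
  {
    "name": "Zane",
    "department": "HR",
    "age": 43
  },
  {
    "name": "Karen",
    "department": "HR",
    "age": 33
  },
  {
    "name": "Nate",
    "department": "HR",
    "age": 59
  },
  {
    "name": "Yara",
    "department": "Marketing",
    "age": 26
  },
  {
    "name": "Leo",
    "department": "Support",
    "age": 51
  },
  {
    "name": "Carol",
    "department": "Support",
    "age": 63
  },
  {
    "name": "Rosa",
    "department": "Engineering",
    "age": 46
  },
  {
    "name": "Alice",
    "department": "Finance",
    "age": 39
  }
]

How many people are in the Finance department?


Scanning records for department = Finance
  Record 7: Alice
Count: 1

ANSWER: 1


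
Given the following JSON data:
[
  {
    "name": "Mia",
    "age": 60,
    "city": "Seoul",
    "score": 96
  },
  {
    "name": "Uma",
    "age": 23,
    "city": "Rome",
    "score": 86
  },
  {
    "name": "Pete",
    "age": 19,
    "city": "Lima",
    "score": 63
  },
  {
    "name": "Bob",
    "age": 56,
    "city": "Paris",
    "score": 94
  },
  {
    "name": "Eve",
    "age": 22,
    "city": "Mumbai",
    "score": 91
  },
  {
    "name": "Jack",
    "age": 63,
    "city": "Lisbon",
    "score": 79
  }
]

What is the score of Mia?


Looking up record where name = Mia
Record index: 0
Field 'score' = 96

ANSWER: 96


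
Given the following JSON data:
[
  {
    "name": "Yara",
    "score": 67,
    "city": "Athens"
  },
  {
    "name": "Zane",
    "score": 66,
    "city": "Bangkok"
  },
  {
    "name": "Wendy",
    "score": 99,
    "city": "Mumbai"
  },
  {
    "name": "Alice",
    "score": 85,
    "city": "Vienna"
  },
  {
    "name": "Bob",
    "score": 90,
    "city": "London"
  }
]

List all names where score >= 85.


Filtering records where score >= 85:
  Yara (score=67) -> no
  Zane (score=66) -> no
  Wendy (score=99) -> YES
  Alice (score=85) -> YES
  Bob (score=90) -> YES


ANSWER: Wendy, Alice, Bob


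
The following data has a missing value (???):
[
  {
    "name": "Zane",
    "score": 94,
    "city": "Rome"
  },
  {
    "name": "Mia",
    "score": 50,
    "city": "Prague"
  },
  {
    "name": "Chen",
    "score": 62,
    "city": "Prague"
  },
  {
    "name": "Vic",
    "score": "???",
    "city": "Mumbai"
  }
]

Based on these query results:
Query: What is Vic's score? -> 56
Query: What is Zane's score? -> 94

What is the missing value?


The missing value is Vic's score
From query: Vic's score = 56

ANSWER: 56


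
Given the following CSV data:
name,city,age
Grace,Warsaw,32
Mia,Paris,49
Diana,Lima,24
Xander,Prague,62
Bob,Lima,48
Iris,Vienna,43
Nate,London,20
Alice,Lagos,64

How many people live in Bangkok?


Scanning city column for 'Bangkok':
Total matches: 0

ANSWER: 0


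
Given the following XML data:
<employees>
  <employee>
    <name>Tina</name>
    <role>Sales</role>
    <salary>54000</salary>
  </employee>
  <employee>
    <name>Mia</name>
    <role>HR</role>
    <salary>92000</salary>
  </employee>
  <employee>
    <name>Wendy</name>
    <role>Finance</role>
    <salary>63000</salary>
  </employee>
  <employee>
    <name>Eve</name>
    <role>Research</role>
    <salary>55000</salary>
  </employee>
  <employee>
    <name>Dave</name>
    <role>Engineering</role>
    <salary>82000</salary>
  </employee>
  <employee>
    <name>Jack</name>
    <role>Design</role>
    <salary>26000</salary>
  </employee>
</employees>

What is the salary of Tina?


Searching for <employee> with <name>Tina</name>
Found at position 1
<salary>54000</salary>

ANSWER: 54000


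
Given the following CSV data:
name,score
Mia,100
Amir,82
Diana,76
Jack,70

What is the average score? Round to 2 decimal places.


Scores: 100, 82, 76, 70
Sum = 328
Count = 4
Average = 328 / 4 = 82.00

ANSWER: 82.00


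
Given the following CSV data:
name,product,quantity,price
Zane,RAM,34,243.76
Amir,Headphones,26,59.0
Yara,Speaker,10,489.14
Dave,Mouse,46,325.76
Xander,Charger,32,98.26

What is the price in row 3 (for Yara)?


Row 3: Yara
Column 'price' = 489.14

ANSWER: 489.14


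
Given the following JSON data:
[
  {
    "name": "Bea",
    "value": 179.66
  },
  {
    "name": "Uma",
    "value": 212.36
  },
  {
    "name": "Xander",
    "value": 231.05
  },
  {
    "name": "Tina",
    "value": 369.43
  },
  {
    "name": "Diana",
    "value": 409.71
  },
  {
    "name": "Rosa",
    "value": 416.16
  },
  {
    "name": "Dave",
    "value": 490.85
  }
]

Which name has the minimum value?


Comparing values:
  Bea: 179.66
  Uma: 212.36
  Xander: 231.05
  Tina: 369.43
  Diana: 409.71
  Rosa: 416.16
  Dave: 490.85
Minimum: Bea (179.66)

ANSWER: Bea


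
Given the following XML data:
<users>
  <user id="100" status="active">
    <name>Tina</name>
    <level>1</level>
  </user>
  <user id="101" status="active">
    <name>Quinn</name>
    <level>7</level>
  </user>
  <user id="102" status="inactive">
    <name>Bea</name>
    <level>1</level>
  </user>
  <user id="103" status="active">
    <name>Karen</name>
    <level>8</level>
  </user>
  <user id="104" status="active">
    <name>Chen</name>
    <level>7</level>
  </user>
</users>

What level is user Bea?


Finding user: Bea
<level>1</level>

ANSWER: 1


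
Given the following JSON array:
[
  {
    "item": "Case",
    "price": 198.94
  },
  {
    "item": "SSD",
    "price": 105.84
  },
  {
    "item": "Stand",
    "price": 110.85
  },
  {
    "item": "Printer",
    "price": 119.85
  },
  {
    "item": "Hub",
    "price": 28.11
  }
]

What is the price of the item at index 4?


Array index 4 -> Hub
price = 28.11

ANSWER: 28.11
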